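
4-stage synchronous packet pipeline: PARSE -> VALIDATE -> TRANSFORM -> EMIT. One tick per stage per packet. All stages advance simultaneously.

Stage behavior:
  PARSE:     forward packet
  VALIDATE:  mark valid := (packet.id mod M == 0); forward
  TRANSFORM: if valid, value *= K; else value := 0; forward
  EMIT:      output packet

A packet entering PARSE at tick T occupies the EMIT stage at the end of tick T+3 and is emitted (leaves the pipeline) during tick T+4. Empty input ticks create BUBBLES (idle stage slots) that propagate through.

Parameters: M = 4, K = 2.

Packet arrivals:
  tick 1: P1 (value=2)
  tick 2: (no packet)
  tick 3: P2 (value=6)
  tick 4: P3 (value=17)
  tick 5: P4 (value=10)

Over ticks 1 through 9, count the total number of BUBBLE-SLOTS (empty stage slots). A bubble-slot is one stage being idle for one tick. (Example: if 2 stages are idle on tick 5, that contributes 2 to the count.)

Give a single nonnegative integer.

Tick 1: [PARSE:P1(v=2,ok=F), VALIDATE:-, TRANSFORM:-, EMIT:-] out:-; bubbles=3
Tick 2: [PARSE:-, VALIDATE:P1(v=2,ok=F), TRANSFORM:-, EMIT:-] out:-; bubbles=3
Tick 3: [PARSE:P2(v=6,ok=F), VALIDATE:-, TRANSFORM:P1(v=0,ok=F), EMIT:-] out:-; bubbles=2
Tick 4: [PARSE:P3(v=17,ok=F), VALIDATE:P2(v=6,ok=F), TRANSFORM:-, EMIT:P1(v=0,ok=F)] out:-; bubbles=1
Tick 5: [PARSE:P4(v=10,ok=F), VALIDATE:P3(v=17,ok=F), TRANSFORM:P2(v=0,ok=F), EMIT:-] out:P1(v=0); bubbles=1
Tick 6: [PARSE:-, VALIDATE:P4(v=10,ok=T), TRANSFORM:P3(v=0,ok=F), EMIT:P2(v=0,ok=F)] out:-; bubbles=1
Tick 7: [PARSE:-, VALIDATE:-, TRANSFORM:P4(v=20,ok=T), EMIT:P3(v=0,ok=F)] out:P2(v=0); bubbles=2
Tick 8: [PARSE:-, VALIDATE:-, TRANSFORM:-, EMIT:P4(v=20,ok=T)] out:P3(v=0); bubbles=3
Tick 9: [PARSE:-, VALIDATE:-, TRANSFORM:-, EMIT:-] out:P4(v=20); bubbles=4
Total bubble-slots: 20

Answer: 20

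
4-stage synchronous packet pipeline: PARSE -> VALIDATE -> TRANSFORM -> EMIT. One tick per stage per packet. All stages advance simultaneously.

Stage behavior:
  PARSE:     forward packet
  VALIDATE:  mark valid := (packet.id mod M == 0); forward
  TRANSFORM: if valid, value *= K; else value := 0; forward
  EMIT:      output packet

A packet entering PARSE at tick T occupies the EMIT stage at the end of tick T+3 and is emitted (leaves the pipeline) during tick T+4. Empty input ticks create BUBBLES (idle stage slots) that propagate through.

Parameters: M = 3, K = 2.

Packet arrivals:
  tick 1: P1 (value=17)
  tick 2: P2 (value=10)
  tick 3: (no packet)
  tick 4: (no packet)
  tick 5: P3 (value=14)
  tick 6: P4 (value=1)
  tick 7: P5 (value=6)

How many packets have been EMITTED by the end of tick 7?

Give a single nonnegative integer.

Tick 1: [PARSE:P1(v=17,ok=F), VALIDATE:-, TRANSFORM:-, EMIT:-] out:-; in:P1
Tick 2: [PARSE:P2(v=10,ok=F), VALIDATE:P1(v=17,ok=F), TRANSFORM:-, EMIT:-] out:-; in:P2
Tick 3: [PARSE:-, VALIDATE:P2(v=10,ok=F), TRANSFORM:P1(v=0,ok=F), EMIT:-] out:-; in:-
Tick 4: [PARSE:-, VALIDATE:-, TRANSFORM:P2(v=0,ok=F), EMIT:P1(v=0,ok=F)] out:-; in:-
Tick 5: [PARSE:P3(v=14,ok=F), VALIDATE:-, TRANSFORM:-, EMIT:P2(v=0,ok=F)] out:P1(v=0); in:P3
Tick 6: [PARSE:P4(v=1,ok=F), VALIDATE:P3(v=14,ok=T), TRANSFORM:-, EMIT:-] out:P2(v=0); in:P4
Tick 7: [PARSE:P5(v=6,ok=F), VALIDATE:P4(v=1,ok=F), TRANSFORM:P3(v=28,ok=T), EMIT:-] out:-; in:P5
Emitted by tick 7: ['P1', 'P2']

Answer: 2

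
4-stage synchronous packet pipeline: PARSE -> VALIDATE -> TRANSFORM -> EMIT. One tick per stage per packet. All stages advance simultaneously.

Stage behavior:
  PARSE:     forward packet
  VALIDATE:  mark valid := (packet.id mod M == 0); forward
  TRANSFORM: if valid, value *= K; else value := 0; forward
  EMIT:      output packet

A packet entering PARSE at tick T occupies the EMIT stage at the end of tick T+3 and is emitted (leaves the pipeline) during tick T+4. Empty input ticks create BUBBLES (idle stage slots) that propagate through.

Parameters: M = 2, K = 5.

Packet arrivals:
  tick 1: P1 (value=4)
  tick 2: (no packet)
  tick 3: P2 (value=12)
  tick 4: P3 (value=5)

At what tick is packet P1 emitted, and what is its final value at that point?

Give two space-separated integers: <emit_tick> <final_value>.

Tick 1: [PARSE:P1(v=4,ok=F), VALIDATE:-, TRANSFORM:-, EMIT:-] out:-; in:P1
Tick 2: [PARSE:-, VALIDATE:P1(v=4,ok=F), TRANSFORM:-, EMIT:-] out:-; in:-
Tick 3: [PARSE:P2(v=12,ok=F), VALIDATE:-, TRANSFORM:P1(v=0,ok=F), EMIT:-] out:-; in:P2
Tick 4: [PARSE:P3(v=5,ok=F), VALIDATE:P2(v=12,ok=T), TRANSFORM:-, EMIT:P1(v=0,ok=F)] out:-; in:P3
Tick 5: [PARSE:-, VALIDATE:P3(v=5,ok=F), TRANSFORM:P2(v=60,ok=T), EMIT:-] out:P1(v=0); in:-
Tick 6: [PARSE:-, VALIDATE:-, TRANSFORM:P3(v=0,ok=F), EMIT:P2(v=60,ok=T)] out:-; in:-
Tick 7: [PARSE:-, VALIDATE:-, TRANSFORM:-, EMIT:P3(v=0,ok=F)] out:P2(v=60); in:-
Tick 8: [PARSE:-, VALIDATE:-, TRANSFORM:-, EMIT:-] out:P3(v=0); in:-
P1: arrives tick 1, valid=False (id=1, id%2=1), emit tick 5, final value 0

Answer: 5 0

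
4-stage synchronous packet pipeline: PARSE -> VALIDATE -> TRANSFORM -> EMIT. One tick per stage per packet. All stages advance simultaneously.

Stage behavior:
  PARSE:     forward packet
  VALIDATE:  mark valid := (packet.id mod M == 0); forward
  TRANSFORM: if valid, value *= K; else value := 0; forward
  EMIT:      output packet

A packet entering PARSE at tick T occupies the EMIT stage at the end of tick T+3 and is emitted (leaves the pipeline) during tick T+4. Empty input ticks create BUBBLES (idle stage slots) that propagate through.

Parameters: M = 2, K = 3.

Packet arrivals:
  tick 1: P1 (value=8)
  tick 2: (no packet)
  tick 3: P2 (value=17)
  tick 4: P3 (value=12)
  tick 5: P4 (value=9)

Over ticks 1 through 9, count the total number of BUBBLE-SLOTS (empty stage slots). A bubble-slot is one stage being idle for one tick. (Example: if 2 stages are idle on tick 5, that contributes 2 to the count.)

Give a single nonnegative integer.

Tick 1: [PARSE:P1(v=8,ok=F), VALIDATE:-, TRANSFORM:-, EMIT:-] out:-; bubbles=3
Tick 2: [PARSE:-, VALIDATE:P1(v=8,ok=F), TRANSFORM:-, EMIT:-] out:-; bubbles=3
Tick 3: [PARSE:P2(v=17,ok=F), VALIDATE:-, TRANSFORM:P1(v=0,ok=F), EMIT:-] out:-; bubbles=2
Tick 4: [PARSE:P3(v=12,ok=F), VALIDATE:P2(v=17,ok=T), TRANSFORM:-, EMIT:P1(v=0,ok=F)] out:-; bubbles=1
Tick 5: [PARSE:P4(v=9,ok=F), VALIDATE:P3(v=12,ok=F), TRANSFORM:P2(v=51,ok=T), EMIT:-] out:P1(v=0); bubbles=1
Tick 6: [PARSE:-, VALIDATE:P4(v=9,ok=T), TRANSFORM:P3(v=0,ok=F), EMIT:P2(v=51,ok=T)] out:-; bubbles=1
Tick 7: [PARSE:-, VALIDATE:-, TRANSFORM:P4(v=27,ok=T), EMIT:P3(v=0,ok=F)] out:P2(v=51); bubbles=2
Tick 8: [PARSE:-, VALIDATE:-, TRANSFORM:-, EMIT:P4(v=27,ok=T)] out:P3(v=0); bubbles=3
Tick 9: [PARSE:-, VALIDATE:-, TRANSFORM:-, EMIT:-] out:P4(v=27); bubbles=4
Total bubble-slots: 20

Answer: 20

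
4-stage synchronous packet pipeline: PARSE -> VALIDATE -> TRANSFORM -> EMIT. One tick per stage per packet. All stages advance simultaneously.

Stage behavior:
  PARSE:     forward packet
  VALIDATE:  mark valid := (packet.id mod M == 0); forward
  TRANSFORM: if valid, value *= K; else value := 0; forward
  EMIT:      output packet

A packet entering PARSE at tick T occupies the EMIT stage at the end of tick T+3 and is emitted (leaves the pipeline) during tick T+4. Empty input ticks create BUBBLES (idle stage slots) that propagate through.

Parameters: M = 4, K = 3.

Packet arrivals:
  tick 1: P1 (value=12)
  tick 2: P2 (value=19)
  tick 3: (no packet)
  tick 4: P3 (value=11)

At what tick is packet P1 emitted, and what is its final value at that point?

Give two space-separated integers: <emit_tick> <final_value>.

Tick 1: [PARSE:P1(v=12,ok=F), VALIDATE:-, TRANSFORM:-, EMIT:-] out:-; in:P1
Tick 2: [PARSE:P2(v=19,ok=F), VALIDATE:P1(v=12,ok=F), TRANSFORM:-, EMIT:-] out:-; in:P2
Tick 3: [PARSE:-, VALIDATE:P2(v=19,ok=F), TRANSFORM:P1(v=0,ok=F), EMIT:-] out:-; in:-
Tick 4: [PARSE:P3(v=11,ok=F), VALIDATE:-, TRANSFORM:P2(v=0,ok=F), EMIT:P1(v=0,ok=F)] out:-; in:P3
Tick 5: [PARSE:-, VALIDATE:P3(v=11,ok=F), TRANSFORM:-, EMIT:P2(v=0,ok=F)] out:P1(v=0); in:-
Tick 6: [PARSE:-, VALIDATE:-, TRANSFORM:P3(v=0,ok=F), EMIT:-] out:P2(v=0); in:-
Tick 7: [PARSE:-, VALIDATE:-, TRANSFORM:-, EMIT:P3(v=0,ok=F)] out:-; in:-
Tick 8: [PARSE:-, VALIDATE:-, TRANSFORM:-, EMIT:-] out:P3(v=0); in:-
P1: arrives tick 1, valid=False (id=1, id%4=1), emit tick 5, final value 0

Answer: 5 0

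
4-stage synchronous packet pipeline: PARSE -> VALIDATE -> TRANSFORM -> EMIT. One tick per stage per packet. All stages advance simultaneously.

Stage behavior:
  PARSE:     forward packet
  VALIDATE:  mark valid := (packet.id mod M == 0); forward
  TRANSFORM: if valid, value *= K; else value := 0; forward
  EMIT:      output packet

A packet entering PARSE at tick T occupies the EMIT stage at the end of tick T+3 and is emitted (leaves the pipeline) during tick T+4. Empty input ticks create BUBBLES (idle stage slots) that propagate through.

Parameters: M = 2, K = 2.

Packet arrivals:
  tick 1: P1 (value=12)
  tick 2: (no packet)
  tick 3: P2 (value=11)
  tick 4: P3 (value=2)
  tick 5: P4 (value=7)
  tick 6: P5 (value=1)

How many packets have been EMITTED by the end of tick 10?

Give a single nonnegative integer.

Tick 1: [PARSE:P1(v=12,ok=F), VALIDATE:-, TRANSFORM:-, EMIT:-] out:-; in:P1
Tick 2: [PARSE:-, VALIDATE:P1(v=12,ok=F), TRANSFORM:-, EMIT:-] out:-; in:-
Tick 3: [PARSE:P2(v=11,ok=F), VALIDATE:-, TRANSFORM:P1(v=0,ok=F), EMIT:-] out:-; in:P2
Tick 4: [PARSE:P3(v=2,ok=F), VALIDATE:P2(v=11,ok=T), TRANSFORM:-, EMIT:P1(v=0,ok=F)] out:-; in:P3
Tick 5: [PARSE:P4(v=7,ok=F), VALIDATE:P3(v=2,ok=F), TRANSFORM:P2(v=22,ok=T), EMIT:-] out:P1(v=0); in:P4
Tick 6: [PARSE:P5(v=1,ok=F), VALIDATE:P4(v=7,ok=T), TRANSFORM:P3(v=0,ok=F), EMIT:P2(v=22,ok=T)] out:-; in:P5
Tick 7: [PARSE:-, VALIDATE:P5(v=1,ok=F), TRANSFORM:P4(v=14,ok=T), EMIT:P3(v=0,ok=F)] out:P2(v=22); in:-
Tick 8: [PARSE:-, VALIDATE:-, TRANSFORM:P5(v=0,ok=F), EMIT:P4(v=14,ok=T)] out:P3(v=0); in:-
Tick 9: [PARSE:-, VALIDATE:-, TRANSFORM:-, EMIT:P5(v=0,ok=F)] out:P4(v=14); in:-
Tick 10: [PARSE:-, VALIDATE:-, TRANSFORM:-, EMIT:-] out:P5(v=0); in:-
Emitted by tick 10: ['P1', 'P2', 'P3', 'P4', 'P5']

Answer: 5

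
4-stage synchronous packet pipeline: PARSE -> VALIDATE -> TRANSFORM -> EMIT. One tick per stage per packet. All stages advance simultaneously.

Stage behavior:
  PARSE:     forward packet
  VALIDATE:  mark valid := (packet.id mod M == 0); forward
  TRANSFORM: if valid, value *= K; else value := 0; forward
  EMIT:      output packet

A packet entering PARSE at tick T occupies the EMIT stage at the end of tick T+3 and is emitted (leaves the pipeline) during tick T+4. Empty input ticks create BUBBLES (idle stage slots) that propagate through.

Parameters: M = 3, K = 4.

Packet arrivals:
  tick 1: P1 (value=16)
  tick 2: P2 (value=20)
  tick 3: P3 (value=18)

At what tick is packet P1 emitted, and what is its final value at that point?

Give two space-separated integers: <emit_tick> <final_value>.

Answer: 5 0

Derivation:
Tick 1: [PARSE:P1(v=16,ok=F), VALIDATE:-, TRANSFORM:-, EMIT:-] out:-; in:P1
Tick 2: [PARSE:P2(v=20,ok=F), VALIDATE:P1(v=16,ok=F), TRANSFORM:-, EMIT:-] out:-; in:P2
Tick 3: [PARSE:P3(v=18,ok=F), VALIDATE:P2(v=20,ok=F), TRANSFORM:P1(v=0,ok=F), EMIT:-] out:-; in:P3
Tick 4: [PARSE:-, VALIDATE:P3(v=18,ok=T), TRANSFORM:P2(v=0,ok=F), EMIT:P1(v=0,ok=F)] out:-; in:-
Tick 5: [PARSE:-, VALIDATE:-, TRANSFORM:P3(v=72,ok=T), EMIT:P2(v=0,ok=F)] out:P1(v=0); in:-
Tick 6: [PARSE:-, VALIDATE:-, TRANSFORM:-, EMIT:P3(v=72,ok=T)] out:P2(v=0); in:-
Tick 7: [PARSE:-, VALIDATE:-, TRANSFORM:-, EMIT:-] out:P3(v=72); in:-
P1: arrives tick 1, valid=False (id=1, id%3=1), emit tick 5, final value 0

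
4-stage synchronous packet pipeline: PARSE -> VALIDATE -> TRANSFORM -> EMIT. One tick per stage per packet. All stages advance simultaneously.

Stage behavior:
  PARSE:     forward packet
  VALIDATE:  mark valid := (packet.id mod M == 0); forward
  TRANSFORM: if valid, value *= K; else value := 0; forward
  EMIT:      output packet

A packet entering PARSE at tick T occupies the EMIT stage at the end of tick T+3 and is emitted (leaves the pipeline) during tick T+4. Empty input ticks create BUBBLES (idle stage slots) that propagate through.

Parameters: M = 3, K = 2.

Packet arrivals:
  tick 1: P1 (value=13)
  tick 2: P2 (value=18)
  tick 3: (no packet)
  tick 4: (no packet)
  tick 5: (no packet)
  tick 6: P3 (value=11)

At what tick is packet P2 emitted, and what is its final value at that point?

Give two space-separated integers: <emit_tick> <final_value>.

Answer: 6 0

Derivation:
Tick 1: [PARSE:P1(v=13,ok=F), VALIDATE:-, TRANSFORM:-, EMIT:-] out:-; in:P1
Tick 2: [PARSE:P2(v=18,ok=F), VALIDATE:P1(v=13,ok=F), TRANSFORM:-, EMIT:-] out:-; in:P2
Tick 3: [PARSE:-, VALIDATE:P2(v=18,ok=F), TRANSFORM:P1(v=0,ok=F), EMIT:-] out:-; in:-
Tick 4: [PARSE:-, VALIDATE:-, TRANSFORM:P2(v=0,ok=F), EMIT:P1(v=0,ok=F)] out:-; in:-
Tick 5: [PARSE:-, VALIDATE:-, TRANSFORM:-, EMIT:P2(v=0,ok=F)] out:P1(v=0); in:-
Tick 6: [PARSE:P3(v=11,ok=F), VALIDATE:-, TRANSFORM:-, EMIT:-] out:P2(v=0); in:P3
Tick 7: [PARSE:-, VALIDATE:P3(v=11,ok=T), TRANSFORM:-, EMIT:-] out:-; in:-
Tick 8: [PARSE:-, VALIDATE:-, TRANSFORM:P3(v=22,ok=T), EMIT:-] out:-; in:-
Tick 9: [PARSE:-, VALIDATE:-, TRANSFORM:-, EMIT:P3(v=22,ok=T)] out:-; in:-
Tick 10: [PARSE:-, VALIDATE:-, TRANSFORM:-, EMIT:-] out:P3(v=22); in:-
P2: arrives tick 2, valid=False (id=2, id%3=2), emit tick 6, final value 0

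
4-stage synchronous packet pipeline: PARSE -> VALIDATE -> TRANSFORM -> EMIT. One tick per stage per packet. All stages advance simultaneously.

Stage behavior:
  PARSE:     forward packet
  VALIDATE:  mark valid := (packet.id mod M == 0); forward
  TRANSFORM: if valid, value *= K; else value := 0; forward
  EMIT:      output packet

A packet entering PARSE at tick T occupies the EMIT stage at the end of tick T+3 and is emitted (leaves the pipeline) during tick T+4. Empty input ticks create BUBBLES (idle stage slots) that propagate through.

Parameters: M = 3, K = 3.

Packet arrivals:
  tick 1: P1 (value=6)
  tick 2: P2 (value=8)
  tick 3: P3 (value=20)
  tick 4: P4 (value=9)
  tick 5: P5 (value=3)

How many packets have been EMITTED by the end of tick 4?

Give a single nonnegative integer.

Tick 1: [PARSE:P1(v=6,ok=F), VALIDATE:-, TRANSFORM:-, EMIT:-] out:-; in:P1
Tick 2: [PARSE:P2(v=8,ok=F), VALIDATE:P1(v=6,ok=F), TRANSFORM:-, EMIT:-] out:-; in:P2
Tick 3: [PARSE:P3(v=20,ok=F), VALIDATE:P2(v=8,ok=F), TRANSFORM:P1(v=0,ok=F), EMIT:-] out:-; in:P3
Tick 4: [PARSE:P4(v=9,ok=F), VALIDATE:P3(v=20,ok=T), TRANSFORM:P2(v=0,ok=F), EMIT:P1(v=0,ok=F)] out:-; in:P4
Emitted by tick 4: []

Answer: 0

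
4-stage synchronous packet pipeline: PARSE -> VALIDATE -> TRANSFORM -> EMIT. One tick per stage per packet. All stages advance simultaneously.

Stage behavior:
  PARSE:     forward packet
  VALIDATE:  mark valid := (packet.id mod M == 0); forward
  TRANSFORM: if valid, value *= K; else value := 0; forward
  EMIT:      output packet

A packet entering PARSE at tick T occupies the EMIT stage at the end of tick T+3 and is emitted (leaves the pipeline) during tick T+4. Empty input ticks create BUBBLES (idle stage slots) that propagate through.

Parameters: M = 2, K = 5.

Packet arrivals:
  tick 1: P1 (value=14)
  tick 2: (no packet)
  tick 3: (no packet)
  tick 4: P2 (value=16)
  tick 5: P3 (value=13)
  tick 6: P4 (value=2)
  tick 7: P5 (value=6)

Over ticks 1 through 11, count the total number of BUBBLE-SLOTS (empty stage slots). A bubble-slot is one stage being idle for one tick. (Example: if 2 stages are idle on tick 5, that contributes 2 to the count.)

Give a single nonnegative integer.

Tick 1: [PARSE:P1(v=14,ok=F), VALIDATE:-, TRANSFORM:-, EMIT:-] out:-; bubbles=3
Tick 2: [PARSE:-, VALIDATE:P1(v=14,ok=F), TRANSFORM:-, EMIT:-] out:-; bubbles=3
Tick 3: [PARSE:-, VALIDATE:-, TRANSFORM:P1(v=0,ok=F), EMIT:-] out:-; bubbles=3
Tick 4: [PARSE:P2(v=16,ok=F), VALIDATE:-, TRANSFORM:-, EMIT:P1(v=0,ok=F)] out:-; bubbles=2
Tick 5: [PARSE:P3(v=13,ok=F), VALIDATE:P2(v=16,ok=T), TRANSFORM:-, EMIT:-] out:P1(v=0); bubbles=2
Tick 6: [PARSE:P4(v=2,ok=F), VALIDATE:P3(v=13,ok=F), TRANSFORM:P2(v=80,ok=T), EMIT:-] out:-; bubbles=1
Tick 7: [PARSE:P5(v=6,ok=F), VALIDATE:P4(v=2,ok=T), TRANSFORM:P3(v=0,ok=F), EMIT:P2(v=80,ok=T)] out:-; bubbles=0
Tick 8: [PARSE:-, VALIDATE:P5(v=6,ok=F), TRANSFORM:P4(v=10,ok=T), EMIT:P3(v=0,ok=F)] out:P2(v=80); bubbles=1
Tick 9: [PARSE:-, VALIDATE:-, TRANSFORM:P5(v=0,ok=F), EMIT:P4(v=10,ok=T)] out:P3(v=0); bubbles=2
Tick 10: [PARSE:-, VALIDATE:-, TRANSFORM:-, EMIT:P5(v=0,ok=F)] out:P4(v=10); bubbles=3
Tick 11: [PARSE:-, VALIDATE:-, TRANSFORM:-, EMIT:-] out:P5(v=0); bubbles=4
Total bubble-slots: 24

Answer: 24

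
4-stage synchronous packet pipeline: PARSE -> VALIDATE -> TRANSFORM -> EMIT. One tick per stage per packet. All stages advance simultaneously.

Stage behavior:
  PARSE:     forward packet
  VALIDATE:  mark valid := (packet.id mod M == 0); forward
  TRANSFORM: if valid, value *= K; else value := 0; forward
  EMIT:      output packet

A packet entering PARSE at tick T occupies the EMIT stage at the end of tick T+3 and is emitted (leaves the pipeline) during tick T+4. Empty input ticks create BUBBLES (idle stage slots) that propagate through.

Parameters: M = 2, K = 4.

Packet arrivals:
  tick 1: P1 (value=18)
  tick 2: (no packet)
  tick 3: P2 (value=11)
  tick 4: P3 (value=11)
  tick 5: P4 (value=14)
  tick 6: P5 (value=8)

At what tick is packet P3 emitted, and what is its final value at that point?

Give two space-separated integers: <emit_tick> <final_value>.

Answer: 8 0

Derivation:
Tick 1: [PARSE:P1(v=18,ok=F), VALIDATE:-, TRANSFORM:-, EMIT:-] out:-; in:P1
Tick 2: [PARSE:-, VALIDATE:P1(v=18,ok=F), TRANSFORM:-, EMIT:-] out:-; in:-
Tick 3: [PARSE:P2(v=11,ok=F), VALIDATE:-, TRANSFORM:P1(v=0,ok=F), EMIT:-] out:-; in:P2
Tick 4: [PARSE:P3(v=11,ok=F), VALIDATE:P2(v=11,ok=T), TRANSFORM:-, EMIT:P1(v=0,ok=F)] out:-; in:P3
Tick 5: [PARSE:P4(v=14,ok=F), VALIDATE:P3(v=11,ok=F), TRANSFORM:P2(v=44,ok=T), EMIT:-] out:P1(v=0); in:P4
Tick 6: [PARSE:P5(v=8,ok=F), VALIDATE:P4(v=14,ok=T), TRANSFORM:P3(v=0,ok=F), EMIT:P2(v=44,ok=T)] out:-; in:P5
Tick 7: [PARSE:-, VALIDATE:P5(v=8,ok=F), TRANSFORM:P4(v=56,ok=T), EMIT:P3(v=0,ok=F)] out:P2(v=44); in:-
Tick 8: [PARSE:-, VALIDATE:-, TRANSFORM:P5(v=0,ok=F), EMIT:P4(v=56,ok=T)] out:P3(v=0); in:-
Tick 9: [PARSE:-, VALIDATE:-, TRANSFORM:-, EMIT:P5(v=0,ok=F)] out:P4(v=56); in:-
Tick 10: [PARSE:-, VALIDATE:-, TRANSFORM:-, EMIT:-] out:P5(v=0); in:-
P3: arrives tick 4, valid=False (id=3, id%2=1), emit tick 8, final value 0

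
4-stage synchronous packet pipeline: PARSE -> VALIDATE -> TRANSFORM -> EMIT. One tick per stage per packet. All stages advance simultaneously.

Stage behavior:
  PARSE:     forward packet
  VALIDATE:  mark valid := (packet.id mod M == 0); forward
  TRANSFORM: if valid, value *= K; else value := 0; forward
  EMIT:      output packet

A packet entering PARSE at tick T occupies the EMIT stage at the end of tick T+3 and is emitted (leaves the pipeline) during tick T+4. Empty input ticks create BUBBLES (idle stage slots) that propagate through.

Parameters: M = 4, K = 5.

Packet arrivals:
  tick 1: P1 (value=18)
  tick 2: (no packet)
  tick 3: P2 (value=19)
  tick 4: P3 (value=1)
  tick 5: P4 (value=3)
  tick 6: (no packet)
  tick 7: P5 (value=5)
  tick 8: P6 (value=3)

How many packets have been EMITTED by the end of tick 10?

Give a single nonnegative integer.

Answer: 4

Derivation:
Tick 1: [PARSE:P1(v=18,ok=F), VALIDATE:-, TRANSFORM:-, EMIT:-] out:-; in:P1
Tick 2: [PARSE:-, VALIDATE:P1(v=18,ok=F), TRANSFORM:-, EMIT:-] out:-; in:-
Tick 3: [PARSE:P2(v=19,ok=F), VALIDATE:-, TRANSFORM:P1(v=0,ok=F), EMIT:-] out:-; in:P2
Tick 4: [PARSE:P3(v=1,ok=F), VALIDATE:P2(v=19,ok=F), TRANSFORM:-, EMIT:P1(v=0,ok=F)] out:-; in:P3
Tick 5: [PARSE:P4(v=3,ok=F), VALIDATE:P3(v=1,ok=F), TRANSFORM:P2(v=0,ok=F), EMIT:-] out:P1(v=0); in:P4
Tick 6: [PARSE:-, VALIDATE:P4(v=3,ok=T), TRANSFORM:P3(v=0,ok=F), EMIT:P2(v=0,ok=F)] out:-; in:-
Tick 7: [PARSE:P5(v=5,ok=F), VALIDATE:-, TRANSFORM:P4(v=15,ok=T), EMIT:P3(v=0,ok=F)] out:P2(v=0); in:P5
Tick 8: [PARSE:P6(v=3,ok=F), VALIDATE:P5(v=5,ok=F), TRANSFORM:-, EMIT:P4(v=15,ok=T)] out:P3(v=0); in:P6
Tick 9: [PARSE:-, VALIDATE:P6(v=3,ok=F), TRANSFORM:P5(v=0,ok=F), EMIT:-] out:P4(v=15); in:-
Tick 10: [PARSE:-, VALIDATE:-, TRANSFORM:P6(v=0,ok=F), EMIT:P5(v=0,ok=F)] out:-; in:-
Emitted by tick 10: ['P1', 'P2', 'P3', 'P4']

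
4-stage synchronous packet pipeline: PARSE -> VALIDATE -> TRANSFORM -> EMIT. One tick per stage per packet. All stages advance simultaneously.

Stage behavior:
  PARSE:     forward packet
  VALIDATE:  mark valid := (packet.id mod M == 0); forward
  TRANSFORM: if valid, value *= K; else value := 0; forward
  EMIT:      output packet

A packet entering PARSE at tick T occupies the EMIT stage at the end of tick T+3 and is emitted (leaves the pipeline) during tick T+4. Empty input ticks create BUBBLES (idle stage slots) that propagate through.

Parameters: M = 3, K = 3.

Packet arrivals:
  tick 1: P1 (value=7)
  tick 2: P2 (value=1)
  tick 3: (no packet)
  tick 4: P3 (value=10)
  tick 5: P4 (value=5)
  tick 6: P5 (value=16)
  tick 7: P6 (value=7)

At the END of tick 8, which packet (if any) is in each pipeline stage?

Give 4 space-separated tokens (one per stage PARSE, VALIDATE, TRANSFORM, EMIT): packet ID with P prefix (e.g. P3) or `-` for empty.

Answer: - P6 P5 P4

Derivation:
Tick 1: [PARSE:P1(v=7,ok=F), VALIDATE:-, TRANSFORM:-, EMIT:-] out:-; in:P1
Tick 2: [PARSE:P2(v=1,ok=F), VALIDATE:P1(v=7,ok=F), TRANSFORM:-, EMIT:-] out:-; in:P2
Tick 3: [PARSE:-, VALIDATE:P2(v=1,ok=F), TRANSFORM:P1(v=0,ok=F), EMIT:-] out:-; in:-
Tick 4: [PARSE:P3(v=10,ok=F), VALIDATE:-, TRANSFORM:P2(v=0,ok=F), EMIT:P1(v=0,ok=F)] out:-; in:P3
Tick 5: [PARSE:P4(v=5,ok=F), VALIDATE:P3(v=10,ok=T), TRANSFORM:-, EMIT:P2(v=0,ok=F)] out:P1(v=0); in:P4
Tick 6: [PARSE:P5(v=16,ok=F), VALIDATE:P4(v=5,ok=F), TRANSFORM:P3(v=30,ok=T), EMIT:-] out:P2(v=0); in:P5
Tick 7: [PARSE:P6(v=7,ok=F), VALIDATE:P5(v=16,ok=F), TRANSFORM:P4(v=0,ok=F), EMIT:P3(v=30,ok=T)] out:-; in:P6
Tick 8: [PARSE:-, VALIDATE:P6(v=7,ok=T), TRANSFORM:P5(v=0,ok=F), EMIT:P4(v=0,ok=F)] out:P3(v=30); in:-
At end of tick 8: ['-', 'P6', 'P5', 'P4']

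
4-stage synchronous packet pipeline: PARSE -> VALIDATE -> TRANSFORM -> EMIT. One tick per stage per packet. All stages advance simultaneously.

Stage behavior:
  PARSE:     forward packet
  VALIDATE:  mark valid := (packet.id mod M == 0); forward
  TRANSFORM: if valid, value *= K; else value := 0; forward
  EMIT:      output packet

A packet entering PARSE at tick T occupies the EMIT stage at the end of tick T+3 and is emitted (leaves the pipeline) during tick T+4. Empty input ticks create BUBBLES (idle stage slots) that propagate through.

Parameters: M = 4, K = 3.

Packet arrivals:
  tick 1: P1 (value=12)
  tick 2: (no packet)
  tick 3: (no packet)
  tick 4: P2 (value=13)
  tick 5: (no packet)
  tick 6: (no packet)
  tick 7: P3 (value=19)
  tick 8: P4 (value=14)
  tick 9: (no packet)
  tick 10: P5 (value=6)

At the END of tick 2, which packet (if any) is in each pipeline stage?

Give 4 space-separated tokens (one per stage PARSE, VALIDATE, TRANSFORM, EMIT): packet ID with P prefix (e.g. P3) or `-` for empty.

Answer: - P1 - -

Derivation:
Tick 1: [PARSE:P1(v=12,ok=F), VALIDATE:-, TRANSFORM:-, EMIT:-] out:-; in:P1
Tick 2: [PARSE:-, VALIDATE:P1(v=12,ok=F), TRANSFORM:-, EMIT:-] out:-; in:-
At end of tick 2: ['-', 'P1', '-', '-']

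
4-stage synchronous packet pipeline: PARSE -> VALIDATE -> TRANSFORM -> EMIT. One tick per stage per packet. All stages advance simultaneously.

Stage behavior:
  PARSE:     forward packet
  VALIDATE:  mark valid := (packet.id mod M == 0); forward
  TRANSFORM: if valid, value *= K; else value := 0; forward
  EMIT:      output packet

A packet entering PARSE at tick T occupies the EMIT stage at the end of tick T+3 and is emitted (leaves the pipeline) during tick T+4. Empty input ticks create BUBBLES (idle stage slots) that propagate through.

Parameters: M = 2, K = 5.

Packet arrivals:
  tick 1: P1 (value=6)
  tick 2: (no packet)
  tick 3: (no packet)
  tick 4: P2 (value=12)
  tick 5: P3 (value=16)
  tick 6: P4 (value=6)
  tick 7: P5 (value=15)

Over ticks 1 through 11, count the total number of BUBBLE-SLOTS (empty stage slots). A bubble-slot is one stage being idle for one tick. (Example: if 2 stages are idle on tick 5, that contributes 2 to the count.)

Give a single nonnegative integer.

Tick 1: [PARSE:P1(v=6,ok=F), VALIDATE:-, TRANSFORM:-, EMIT:-] out:-; bubbles=3
Tick 2: [PARSE:-, VALIDATE:P1(v=6,ok=F), TRANSFORM:-, EMIT:-] out:-; bubbles=3
Tick 3: [PARSE:-, VALIDATE:-, TRANSFORM:P1(v=0,ok=F), EMIT:-] out:-; bubbles=3
Tick 4: [PARSE:P2(v=12,ok=F), VALIDATE:-, TRANSFORM:-, EMIT:P1(v=0,ok=F)] out:-; bubbles=2
Tick 5: [PARSE:P3(v=16,ok=F), VALIDATE:P2(v=12,ok=T), TRANSFORM:-, EMIT:-] out:P1(v=0); bubbles=2
Tick 6: [PARSE:P4(v=6,ok=F), VALIDATE:P3(v=16,ok=F), TRANSFORM:P2(v=60,ok=T), EMIT:-] out:-; bubbles=1
Tick 7: [PARSE:P5(v=15,ok=F), VALIDATE:P4(v=6,ok=T), TRANSFORM:P3(v=0,ok=F), EMIT:P2(v=60,ok=T)] out:-; bubbles=0
Tick 8: [PARSE:-, VALIDATE:P5(v=15,ok=F), TRANSFORM:P4(v=30,ok=T), EMIT:P3(v=0,ok=F)] out:P2(v=60); bubbles=1
Tick 9: [PARSE:-, VALIDATE:-, TRANSFORM:P5(v=0,ok=F), EMIT:P4(v=30,ok=T)] out:P3(v=0); bubbles=2
Tick 10: [PARSE:-, VALIDATE:-, TRANSFORM:-, EMIT:P5(v=0,ok=F)] out:P4(v=30); bubbles=3
Tick 11: [PARSE:-, VALIDATE:-, TRANSFORM:-, EMIT:-] out:P5(v=0); bubbles=4
Total bubble-slots: 24

Answer: 24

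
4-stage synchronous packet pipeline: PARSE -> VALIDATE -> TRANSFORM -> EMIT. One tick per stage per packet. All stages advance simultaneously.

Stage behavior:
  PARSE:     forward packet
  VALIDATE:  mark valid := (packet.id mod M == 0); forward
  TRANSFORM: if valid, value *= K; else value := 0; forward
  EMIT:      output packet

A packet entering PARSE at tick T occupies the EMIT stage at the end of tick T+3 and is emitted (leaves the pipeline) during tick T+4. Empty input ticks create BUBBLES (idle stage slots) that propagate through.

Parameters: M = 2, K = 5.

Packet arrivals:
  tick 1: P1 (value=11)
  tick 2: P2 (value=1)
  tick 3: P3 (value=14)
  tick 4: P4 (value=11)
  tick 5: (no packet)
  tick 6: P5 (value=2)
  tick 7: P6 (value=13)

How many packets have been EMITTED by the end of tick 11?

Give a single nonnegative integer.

Tick 1: [PARSE:P1(v=11,ok=F), VALIDATE:-, TRANSFORM:-, EMIT:-] out:-; in:P1
Tick 2: [PARSE:P2(v=1,ok=F), VALIDATE:P1(v=11,ok=F), TRANSFORM:-, EMIT:-] out:-; in:P2
Tick 3: [PARSE:P3(v=14,ok=F), VALIDATE:P2(v=1,ok=T), TRANSFORM:P1(v=0,ok=F), EMIT:-] out:-; in:P3
Tick 4: [PARSE:P4(v=11,ok=F), VALIDATE:P3(v=14,ok=F), TRANSFORM:P2(v=5,ok=T), EMIT:P1(v=0,ok=F)] out:-; in:P4
Tick 5: [PARSE:-, VALIDATE:P4(v=11,ok=T), TRANSFORM:P3(v=0,ok=F), EMIT:P2(v=5,ok=T)] out:P1(v=0); in:-
Tick 6: [PARSE:P5(v=2,ok=F), VALIDATE:-, TRANSFORM:P4(v=55,ok=T), EMIT:P3(v=0,ok=F)] out:P2(v=5); in:P5
Tick 7: [PARSE:P6(v=13,ok=F), VALIDATE:P5(v=2,ok=F), TRANSFORM:-, EMIT:P4(v=55,ok=T)] out:P3(v=0); in:P6
Tick 8: [PARSE:-, VALIDATE:P6(v=13,ok=T), TRANSFORM:P5(v=0,ok=F), EMIT:-] out:P4(v=55); in:-
Tick 9: [PARSE:-, VALIDATE:-, TRANSFORM:P6(v=65,ok=T), EMIT:P5(v=0,ok=F)] out:-; in:-
Tick 10: [PARSE:-, VALIDATE:-, TRANSFORM:-, EMIT:P6(v=65,ok=T)] out:P5(v=0); in:-
Tick 11: [PARSE:-, VALIDATE:-, TRANSFORM:-, EMIT:-] out:P6(v=65); in:-
Emitted by tick 11: ['P1', 'P2', 'P3', 'P4', 'P5', 'P6']

Answer: 6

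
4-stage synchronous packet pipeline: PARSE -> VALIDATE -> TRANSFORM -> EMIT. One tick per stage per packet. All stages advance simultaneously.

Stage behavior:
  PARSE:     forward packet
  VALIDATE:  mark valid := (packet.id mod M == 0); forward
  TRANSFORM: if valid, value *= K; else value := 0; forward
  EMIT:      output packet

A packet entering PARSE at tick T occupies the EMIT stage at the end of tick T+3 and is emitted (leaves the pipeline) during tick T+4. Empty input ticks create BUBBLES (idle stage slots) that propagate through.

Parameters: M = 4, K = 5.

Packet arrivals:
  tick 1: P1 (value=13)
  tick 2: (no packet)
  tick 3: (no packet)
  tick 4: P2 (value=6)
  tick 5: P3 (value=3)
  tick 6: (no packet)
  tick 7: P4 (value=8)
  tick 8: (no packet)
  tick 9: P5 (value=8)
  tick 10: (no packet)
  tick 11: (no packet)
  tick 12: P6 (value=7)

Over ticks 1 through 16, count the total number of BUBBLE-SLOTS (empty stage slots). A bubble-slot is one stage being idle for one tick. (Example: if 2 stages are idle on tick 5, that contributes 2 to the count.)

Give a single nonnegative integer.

Answer: 40

Derivation:
Tick 1: [PARSE:P1(v=13,ok=F), VALIDATE:-, TRANSFORM:-, EMIT:-] out:-; bubbles=3
Tick 2: [PARSE:-, VALIDATE:P1(v=13,ok=F), TRANSFORM:-, EMIT:-] out:-; bubbles=3
Tick 3: [PARSE:-, VALIDATE:-, TRANSFORM:P1(v=0,ok=F), EMIT:-] out:-; bubbles=3
Tick 4: [PARSE:P2(v=6,ok=F), VALIDATE:-, TRANSFORM:-, EMIT:P1(v=0,ok=F)] out:-; bubbles=2
Tick 5: [PARSE:P3(v=3,ok=F), VALIDATE:P2(v=6,ok=F), TRANSFORM:-, EMIT:-] out:P1(v=0); bubbles=2
Tick 6: [PARSE:-, VALIDATE:P3(v=3,ok=F), TRANSFORM:P2(v=0,ok=F), EMIT:-] out:-; bubbles=2
Tick 7: [PARSE:P4(v=8,ok=F), VALIDATE:-, TRANSFORM:P3(v=0,ok=F), EMIT:P2(v=0,ok=F)] out:-; bubbles=1
Tick 8: [PARSE:-, VALIDATE:P4(v=8,ok=T), TRANSFORM:-, EMIT:P3(v=0,ok=F)] out:P2(v=0); bubbles=2
Tick 9: [PARSE:P5(v=8,ok=F), VALIDATE:-, TRANSFORM:P4(v=40,ok=T), EMIT:-] out:P3(v=0); bubbles=2
Tick 10: [PARSE:-, VALIDATE:P5(v=8,ok=F), TRANSFORM:-, EMIT:P4(v=40,ok=T)] out:-; bubbles=2
Tick 11: [PARSE:-, VALIDATE:-, TRANSFORM:P5(v=0,ok=F), EMIT:-] out:P4(v=40); bubbles=3
Tick 12: [PARSE:P6(v=7,ok=F), VALIDATE:-, TRANSFORM:-, EMIT:P5(v=0,ok=F)] out:-; bubbles=2
Tick 13: [PARSE:-, VALIDATE:P6(v=7,ok=F), TRANSFORM:-, EMIT:-] out:P5(v=0); bubbles=3
Tick 14: [PARSE:-, VALIDATE:-, TRANSFORM:P6(v=0,ok=F), EMIT:-] out:-; bubbles=3
Tick 15: [PARSE:-, VALIDATE:-, TRANSFORM:-, EMIT:P6(v=0,ok=F)] out:-; bubbles=3
Tick 16: [PARSE:-, VALIDATE:-, TRANSFORM:-, EMIT:-] out:P6(v=0); bubbles=4
Total bubble-slots: 40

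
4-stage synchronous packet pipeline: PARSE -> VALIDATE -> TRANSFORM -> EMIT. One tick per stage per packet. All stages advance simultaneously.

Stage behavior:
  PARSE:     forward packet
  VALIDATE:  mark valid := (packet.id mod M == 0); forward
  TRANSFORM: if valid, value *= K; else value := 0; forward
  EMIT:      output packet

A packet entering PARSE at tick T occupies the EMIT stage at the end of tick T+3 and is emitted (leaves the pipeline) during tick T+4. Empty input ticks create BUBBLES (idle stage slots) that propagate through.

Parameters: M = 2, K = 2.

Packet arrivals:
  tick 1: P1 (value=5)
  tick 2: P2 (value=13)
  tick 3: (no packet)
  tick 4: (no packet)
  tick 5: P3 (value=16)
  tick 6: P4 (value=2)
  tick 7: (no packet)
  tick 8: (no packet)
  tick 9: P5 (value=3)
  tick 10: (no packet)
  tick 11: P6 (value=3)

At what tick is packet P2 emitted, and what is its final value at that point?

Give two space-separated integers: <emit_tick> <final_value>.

Answer: 6 26

Derivation:
Tick 1: [PARSE:P1(v=5,ok=F), VALIDATE:-, TRANSFORM:-, EMIT:-] out:-; in:P1
Tick 2: [PARSE:P2(v=13,ok=F), VALIDATE:P1(v=5,ok=F), TRANSFORM:-, EMIT:-] out:-; in:P2
Tick 3: [PARSE:-, VALIDATE:P2(v=13,ok=T), TRANSFORM:P1(v=0,ok=F), EMIT:-] out:-; in:-
Tick 4: [PARSE:-, VALIDATE:-, TRANSFORM:P2(v=26,ok=T), EMIT:P1(v=0,ok=F)] out:-; in:-
Tick 5: [PARSE:P3(v=16,ok=F), VALIDATE:-, TRANSFORM:-, EMIT:P2(v=26,ok=T)] out:P1(v=0); in:P3
Tick 6: [PARSE:P4(v=2,ok=F), VALIDATE:P3(v=16,ok=F), TRANSFORM:-, EMIT:-] out:P2(v=26); in:P4
Tick 7: [PARSE:-, VALIDATE:P4(v=2,ok=T), TRANSFORM:P3(v=0,ok=F), EMIT:-] out:-; in:-
Tick 8: [PARSE:-, VALIDATE:-, TRANSFORM:P4(v=4,ok=T), EMIT:P3(v=0,ok=F)] out:-; in:-
Tick 9: [PARSE:P5(v=3,ok=F), VALIDATE:-, TRANSFORM:-, EMIT:P4(v=4,ok=T)] out:P3(v=0); in:P5
Tick 10: [PARSE:-, VALIDATE:P5(v=3,ok=F), TRANSFORM:-, EMIT:-] out:P4(v=4); in:-
Tick 11: [PARSE:P6(v=3,ok=F), VALIDATE:-, TRANSFORM:P5(v=0,ok=F), EMIT:-] out:-; in:P6
Tick 12: [PARSE:-, VALIDATE:P6(v=3,ok=T), TRANSFORM:-, EMIT:P5(v=0,ok=F)] out:-; in:-
Tick 13: [PARSE:-, VALIDATE:-, TRANSFORM:P6(v=6,ok=T), EMIT:-] out:P5(v=0); in:-
Tick 14: [PARSE:-, VALIDATE:-, TRANSFORM:-, EMIT:P6(v=6,ok=T)] out:-; in:-
Tick 15: [PARSE:-, VALIDATE:-, TRANSFORM:-, EMIT:-] out:P6(v=6); in:-
P2: arrives tick 2, valid=True (id=2, id%2=0), emit tick 6, final value 26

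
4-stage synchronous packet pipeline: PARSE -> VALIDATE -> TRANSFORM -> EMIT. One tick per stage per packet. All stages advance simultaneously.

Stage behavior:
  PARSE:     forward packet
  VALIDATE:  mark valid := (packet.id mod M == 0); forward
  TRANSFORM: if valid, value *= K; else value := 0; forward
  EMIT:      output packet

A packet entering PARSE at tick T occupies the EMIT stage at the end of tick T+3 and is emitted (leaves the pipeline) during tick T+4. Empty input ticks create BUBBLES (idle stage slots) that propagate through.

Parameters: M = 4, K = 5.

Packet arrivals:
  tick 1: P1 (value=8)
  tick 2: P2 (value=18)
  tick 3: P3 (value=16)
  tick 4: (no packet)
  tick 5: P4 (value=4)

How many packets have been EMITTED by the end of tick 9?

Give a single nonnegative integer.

Tick 1: [PARSE:P1(v=8,ok=F), VALIDATE:-, TRANSFORM:-, EMIT:-] out:-; in:P1
Tick 2: [PARSE:P2(v=18,ok=F), VALIDATE:P1(v=8,ok=F), TRANSFORM:-, EMIT:-] out:-; in:P2
Tick 3: [PARSE:P3(v=16,ok=F), VALIDATE:P2(v=18,ok=F), TRANSFORM:P1(v=0,ok=F), EMIT:-] out:-; in:P3
Tick 4: [PARSE:-, VALIDATE:P3(v=16,ok=F), TRANSFORM:P2(v=0,ok=F), EMIT:P1(v=0,ok=F)] out:-; in:-
Tick 5: [PARSE:P4(v=4,ok=F), VALIDATE:-, TRANSFORM:P3(v=0,ok=F), EMIT:P2(v=0,ok=F)] out:P1(v=0); in:P4
Tick 6: [PARSE:-, VALIDATE:P4(v=4,ok=T), TRANSFORM:-, EMIT:P3(v=0,ok=F)] out:P2(v=0); in:-
Tick 7: [PARSE:-, VALIDATE:-, TRANSFORM:P4(v=20,ok=T), EMIT:-] out:P3(v=0); in:-
Tick 8: [PARSE:-, VALIDATE:-, TRANSFORM:-, EMIT:P4(v=20,ok=T)] out:-; in:-
Tick 9: [PARSE:-, VALIDATE:-, TRANSFORM:-, EMIT:-] out:P4(v=20); in:-
Emitted by tick 9: ['P1', 'P2', 'P3', 'P4']

Answer: 4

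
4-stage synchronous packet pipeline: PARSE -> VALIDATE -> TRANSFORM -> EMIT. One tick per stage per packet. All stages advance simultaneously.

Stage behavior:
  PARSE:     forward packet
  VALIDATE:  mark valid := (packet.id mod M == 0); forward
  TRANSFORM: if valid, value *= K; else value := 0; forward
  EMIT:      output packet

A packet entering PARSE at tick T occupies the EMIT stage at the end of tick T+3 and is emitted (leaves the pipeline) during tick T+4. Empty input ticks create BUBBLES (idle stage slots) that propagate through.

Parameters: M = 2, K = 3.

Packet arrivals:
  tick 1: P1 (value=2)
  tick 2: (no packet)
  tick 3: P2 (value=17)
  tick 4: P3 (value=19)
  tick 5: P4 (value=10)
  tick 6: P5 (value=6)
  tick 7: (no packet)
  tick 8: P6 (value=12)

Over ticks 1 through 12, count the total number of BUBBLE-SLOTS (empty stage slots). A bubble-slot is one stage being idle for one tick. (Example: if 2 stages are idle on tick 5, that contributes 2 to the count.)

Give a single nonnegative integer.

Tick 1: [PARSE:P1(v=2,ok=F), VALIDATE:-, TRANSFORM:-, EMIT:-] out:-; bubbles=3
Tick 2: [PARSE:-, VALIDATE:P1(v=2,ok=F), TRANSFORM:-, EMIT:-] out:-; bubbles=3
Tick 3: [PARSE:P2(v=17,ok=F), VALIDATE:-, TRANSFORM:P1(v=0,ok=F), EMIT:-] out:-; bubbles=2
Tick 4: [PARSE:P3(v=19,ok=F), VALIDATE:P2(v=17,ok=T), TRANSFORM:-, EMIT:P1(v=0,ok=F)] out:-; bubbles=1
Tick 5: [PARSE:P4(v=10,ok=F), VALIDATE:P3(v=19,ok=F), TRANSFORM:P2(v=51,ok=T), EMIT:-] out:P1(v=0); bubbles=1
Tick 6: [PARSE:P5(v=6,ok=F), VALIDATE:P4(v=10,ok=T), TRANSFORM:P3(v=0,ok=F), EMIT:P2(v=51,ok=T)] out:-; bubbles=0
Tick 7: [PARSE:-, VALIDATE:P5(v=6,ok=F), TRANSFORM:P4(v=30,ok=T), EMIT:P3(v=0,ok=F)] out:P2(v=51); bubbles=1
Tick 8: [PARSE:P6(v=12,ok=F), VALIDATE:-, TRANSFORM:P5(v=0,ok=F), EMIT:P4(v=30,ok=T)] out:P3(v=0); bubbles=1
Tick 9: [PARSE:-, VALIDATE:P6(v=12,ok=T), TRANSFORM:-, EMIT:P5(v=0,ok=F)] out:P4(v=30); bubbles=2
Tick 10: [PARSE:-, VALIDATE:-, TRANSFORM:P6(v=36,ok=T), EMIT:-] out:P5(v=0); bubbles=3
Tick 11: [PARSE:-, VALIDATE:-, TRANSFORM:-, EMIT:P6(v=36,ok=T)] out:-; bubbles=3
Tick 12: [PARSE:-, VALIDATE:-, TRANSFORM:-, EMIT:-] out:P6(v=36); bubbles=4
Total bubble-slots: 24

Answer: 24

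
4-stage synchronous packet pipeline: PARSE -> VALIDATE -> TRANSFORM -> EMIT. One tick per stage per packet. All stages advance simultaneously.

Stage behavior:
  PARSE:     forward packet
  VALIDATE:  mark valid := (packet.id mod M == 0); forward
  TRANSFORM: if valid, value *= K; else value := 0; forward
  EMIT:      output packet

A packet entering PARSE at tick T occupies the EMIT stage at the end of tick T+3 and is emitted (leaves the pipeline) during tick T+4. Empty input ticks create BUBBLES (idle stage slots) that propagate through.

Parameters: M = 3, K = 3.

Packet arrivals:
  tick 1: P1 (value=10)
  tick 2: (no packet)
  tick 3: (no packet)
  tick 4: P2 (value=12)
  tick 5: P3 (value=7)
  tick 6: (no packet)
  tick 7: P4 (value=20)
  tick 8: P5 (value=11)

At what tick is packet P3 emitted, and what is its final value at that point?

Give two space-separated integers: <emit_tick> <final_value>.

Tick 1: [PARSE:P1(v=10,ok=F), VALIDATE:-, TRANSFORM:-, EMIT:-] out:-; in:P1
Tick 2: [PARSE:-, VALIDATE:P1(v=10,ok=F), TRANSFORM:-, EMIT:-] out:-; in:-
Tick 3: [PARSE:-, VALIDATE:-, TRANSFORM:P1(v=0,ok=F), EMIT:-] out:-; in:-
Tick 4: [PARSE:P2(v=12,ok=F), VALIDATE:-, TRANSFORM:-, EMIT:P1(v=0,ok=F)] out:-; in:P2
Tick 5: [PARSE:P3(v=7,ok=F), VALIDATE:P2(v=12,ok=F), TRANSFORM:-, EMIT:-] out:P1(v=0); in:P3
Tick 6: [PARSE:-, VALIDATE:P3(v=7,ok=T), TRANSFORM:P2(v=0,ok=F), EMIT:-] out:-; in:-
Tick 7: [PARSE:P4(v=20,ok=F), VALIDATE:-, TRANSFORM:P3(v=21,ok=T), EMIT:P2(v=0,ok=F)] out:-; in:P4
Tick 8: [PARSE:P5(v=11,ok=F), VALIDATE:P4(v=20,ok=F), TRANSFORM:-, EMIT:P3(v=21,ok=T)] out:P2(v=0); in:P5
Tick 9: [PARSE:-, VALIDATE:P5(v=11,ok=F), TRANSFORM:P4(v=0,ok=F), EMIT:-] out:P3(v=21); in:-
Tick 10: [PARSE:-, VALIDATE:-, TRANSFORM:P5(v=0,ok=F), EMIT:P4(v=0,ok=F)] out:-; in:-
Tick 11: [PARSE:-, VALIDATE:-, TRANSFORM:-, EMIT:P5(v=0,ok=F)] out:P4(v=0); in:-
Tick 12: [PARSE:-, VALIDATE:-, TRANSFORM:-, EMIT:-] out:P5(v=0); in:-
P3: arrives tick 5, valid=True (id=3, id%3=0), emit tick 9, final value 21

Answer: 9 21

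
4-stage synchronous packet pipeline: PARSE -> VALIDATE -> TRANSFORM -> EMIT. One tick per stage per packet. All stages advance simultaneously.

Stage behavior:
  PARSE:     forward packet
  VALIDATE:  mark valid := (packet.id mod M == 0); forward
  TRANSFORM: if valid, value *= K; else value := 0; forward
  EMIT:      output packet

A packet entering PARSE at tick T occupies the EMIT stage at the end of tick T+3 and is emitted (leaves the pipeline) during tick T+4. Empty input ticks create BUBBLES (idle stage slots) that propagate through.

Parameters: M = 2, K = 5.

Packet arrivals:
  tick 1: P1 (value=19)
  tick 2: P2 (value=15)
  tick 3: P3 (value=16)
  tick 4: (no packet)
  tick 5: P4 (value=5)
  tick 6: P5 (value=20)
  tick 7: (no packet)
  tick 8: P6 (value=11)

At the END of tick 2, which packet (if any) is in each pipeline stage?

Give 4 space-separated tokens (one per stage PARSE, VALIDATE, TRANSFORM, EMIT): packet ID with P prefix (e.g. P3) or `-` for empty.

Tick 1: [PARSE:P1(v=19,ok=F), VALIDATE:-, TRANSFORM:-, EMIT:-] out:-; in:P1
Tick 2: [PARSE:P2(v=15,ok=F), VALIDATE:P1(v=19,ok=F), TRANSFORM:-, EMIT:-] out:-; in:P2
At end of tick 2: ['P2', 'P1', '-', '-']

Answer: P2 P1 - -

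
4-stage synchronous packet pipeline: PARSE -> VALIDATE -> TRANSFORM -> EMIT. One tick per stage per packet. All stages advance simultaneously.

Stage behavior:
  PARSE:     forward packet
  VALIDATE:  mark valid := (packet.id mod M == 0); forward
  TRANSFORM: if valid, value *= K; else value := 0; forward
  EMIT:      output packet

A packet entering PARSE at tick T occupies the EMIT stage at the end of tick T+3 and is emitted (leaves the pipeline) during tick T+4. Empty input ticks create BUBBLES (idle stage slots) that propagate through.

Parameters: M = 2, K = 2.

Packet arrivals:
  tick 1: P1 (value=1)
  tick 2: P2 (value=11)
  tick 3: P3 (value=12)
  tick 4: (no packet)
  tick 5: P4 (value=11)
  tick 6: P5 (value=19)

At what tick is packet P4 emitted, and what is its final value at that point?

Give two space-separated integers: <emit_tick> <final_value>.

Tick 1: [PARSE:P1(v=1,ok=F), VALIDATE:-, TRANSFORM:-, EMIT:-] out:-; in:P1
Tick 2: [PARSE:P2(v=11,ok=F), VALIDATE:P1(v=1,ok=F), TRANSFORM:-, EMIT:-] out:-; in:P2
Tick 3: [PARSE:P3(v=12,ok=F), VALIDATE:P2(v=11,ok=T), TRANSFORM:P1(v=0,ok=F), EMIT:-] out:-; in:P3
Tick 4: [PARSE:-, VALIDATE:P3(v=12,ok=F), TRANSFORM:P2(v=22,ok=T), EMIT:P1(v=0,ok=F)] out:-; in:-
Tick 5: [PARSE:P4(v=11,ok=F), VALIDATE:-, TRANSFORM:P3(v=0,ok=F), EMIT:P2(v=22,ok=T)] out:P1(v=0); in:P4
Tick 6: [PARSE:P5(v=19,ok=F), VALIDATE:P4(v=11,ok=T), TRANSFORM:-, EMIT:P3(v=0,ok=F)] out:P2(v=22); in:P5
Tick 7: [PARSE:-, VALIDATE:P5(v=19,ok=F), TRANSFORM:P4(v=22,ok=T), EMIT:-] out:P3(v=0); in:-
Tick 8: [PARSE:-, VALIDATE:-, TRANSFORM:P5(v=0,ok=F), EMIT:P4(v=22,ok=T)] out:-; in:-
Tick 9: [PARSE:-, VALIDATE:-, TRANSFORM:-, EMIT:P5(v=0,ok=F)] out:P4(v=22); in:-
Tick 10: [PARSE:-, VALIDATE:-, TRANSFORM:-, EMIT:-] out:P5(v=0); in:-
P4: arrives tick 5, valid=True (id=4, id%2=0), emit tick 9, final value 22

Answer: 9 22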